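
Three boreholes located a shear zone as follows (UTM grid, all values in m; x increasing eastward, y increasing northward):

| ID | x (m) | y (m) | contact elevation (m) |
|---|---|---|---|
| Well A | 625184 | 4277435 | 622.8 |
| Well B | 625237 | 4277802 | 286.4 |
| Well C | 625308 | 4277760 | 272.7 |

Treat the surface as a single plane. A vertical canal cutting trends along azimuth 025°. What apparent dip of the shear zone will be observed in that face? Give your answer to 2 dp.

45.80°

Let the plane be z = a·x + b·y + c.
Well B−Well A: 53a + 367b = −336.4;  Well C−Well A: 124a + 325b = −350.1.
Solving gives a = −0.67732, b = −0.81881.
Unit vector along 025° is (sin 25°, cos 25°) = (0.4226, 0.9063).
Slope in that direction = a·(0.4226) + b·(0.9063) = −1.02834.
Apparent dip = arctan|1.02834| = 45.80° (true dip is 46.7°, so apparent ≤ true as expected).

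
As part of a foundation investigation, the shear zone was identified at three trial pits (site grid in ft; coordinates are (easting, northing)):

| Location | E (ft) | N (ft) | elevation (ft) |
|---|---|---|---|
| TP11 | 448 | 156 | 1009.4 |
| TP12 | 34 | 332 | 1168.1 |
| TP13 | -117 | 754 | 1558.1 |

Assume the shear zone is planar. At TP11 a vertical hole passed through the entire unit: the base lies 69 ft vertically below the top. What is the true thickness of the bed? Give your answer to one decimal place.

Two edge vectors: TP11→TP12 = (-414, 176, 158.7), TP11→TP13 = (-565, 598, 548.7).
Normal n = (TP11→TP12) × (TP11→TP13) = (1668.6, 137496.3, -148132).
So ∂z/∂E = −n_x/n_z = 0.01126 and ∂z/∂N = −n_y/n_z = 0.92820.
|∇z| = √(a²+b²) = 0.92827, so dip δ = arctan(0.92827) = 42.87°.
True thickness = vertical thickness × cos δ = 69 × cos 42.87° = 50.6 ft.

50.6 ft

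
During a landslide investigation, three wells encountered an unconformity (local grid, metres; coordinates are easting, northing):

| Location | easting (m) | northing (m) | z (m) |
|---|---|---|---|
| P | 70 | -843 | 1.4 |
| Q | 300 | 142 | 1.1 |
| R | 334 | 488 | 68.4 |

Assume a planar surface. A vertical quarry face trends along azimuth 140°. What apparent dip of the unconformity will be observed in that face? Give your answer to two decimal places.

49.80°

Two edge vectors: P→Q = (230, 985, -0.3), P→R = (264, 1331, 67).
Normal n = (P→Q) × (P→R) = (66394.3, -15489.2, 46090).
So ∂z/∂easting = −n_x/n_z = −1.44054 and ∂z/∂northing = −n_y/n_z = 0.33606.
Unit vector along 140° is (sin 140°, cos 140°) = (0.6428, -0.7660).
Slope in that direction = a·(0.6428) + b·(-0.7660) = −1.18340.
Apparent dip = arctan|1.18340| = 49.80° (true dip is 55.9°, so apparent ≤ true as expected).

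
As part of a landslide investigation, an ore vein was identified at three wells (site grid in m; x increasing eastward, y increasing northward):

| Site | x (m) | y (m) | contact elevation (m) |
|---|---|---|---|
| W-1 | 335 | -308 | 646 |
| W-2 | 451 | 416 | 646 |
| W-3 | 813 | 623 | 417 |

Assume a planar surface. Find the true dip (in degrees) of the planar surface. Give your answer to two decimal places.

35.19°

Let the plane be z = a·x + b·y + c.
W-2−W-1: 116a + 724b = 0;  W-3−W-1: 478a + 931b = −229.
Solving gives a = −0.69640, b = 0.11158.
Gradient magnitude |∇z| = √(a² + b²) = √(0.48497 + 0.01245) = 0.70528.
True dip = arctan(0.70528) = 35.19°, dipping toward E (azimuth ≈ 099°).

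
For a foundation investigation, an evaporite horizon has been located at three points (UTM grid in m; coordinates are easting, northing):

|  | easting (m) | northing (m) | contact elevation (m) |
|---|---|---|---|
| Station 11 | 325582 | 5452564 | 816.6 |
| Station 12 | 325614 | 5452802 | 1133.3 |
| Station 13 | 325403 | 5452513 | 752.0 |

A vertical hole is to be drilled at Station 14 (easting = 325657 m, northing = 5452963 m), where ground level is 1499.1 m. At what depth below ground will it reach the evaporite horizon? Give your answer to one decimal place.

152.0 m

Two edge vectors: Station 11→Station 12 = (32, 238, 316.7), Station 11→Station 13 = (-179, -51, -64.6).
Normal n = (Station 11→Station 12) × (Station 11→Station 13) = (776.9, -54622.1, 40970).
So ∂z/∂easting = −n_x/n_z = −0.018962656 and ∂z/∂northing = −n_y/n_z = 1.333221870.
Intercept c from Station 11: 816.6 + 6173.90 − 7269477.57 = −7262487.07.
At (325657, 5452963): z_contact = −6175.32 + 7270009.53 − 7262487.07 = 1347.13 m.
Depth below ground = 1499.1 − 1347.13 = 152.0 m.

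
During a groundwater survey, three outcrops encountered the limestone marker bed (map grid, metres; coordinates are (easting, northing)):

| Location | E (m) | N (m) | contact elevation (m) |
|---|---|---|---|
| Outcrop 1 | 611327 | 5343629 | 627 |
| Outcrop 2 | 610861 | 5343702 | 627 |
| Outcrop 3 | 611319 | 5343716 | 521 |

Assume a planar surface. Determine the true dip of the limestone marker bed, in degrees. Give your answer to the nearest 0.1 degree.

51.4°

Let the plane be z = a·E + b·N + c.
Outcrop 2−Outcrop 1: −466a + 73b = 0;  Outcrop 3−Outcrop 1: −8a + 87b = −106.
Solving gives a = −0.19365, b = −1.23620.
Gradient magnitude |∇z| = √(a² + b²) = √(0.03750 + 1.52819) = 1.25127.
True dip = arctan(1.25127) = 51.4°, dipping toward N (azimuth ≈ 009°).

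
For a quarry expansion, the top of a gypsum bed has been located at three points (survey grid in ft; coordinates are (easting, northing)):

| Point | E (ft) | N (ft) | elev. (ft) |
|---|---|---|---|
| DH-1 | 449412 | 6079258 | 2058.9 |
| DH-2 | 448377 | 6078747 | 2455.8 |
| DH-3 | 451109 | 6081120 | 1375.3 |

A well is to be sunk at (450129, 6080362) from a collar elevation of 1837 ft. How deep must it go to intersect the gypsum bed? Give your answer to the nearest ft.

77 ft

Two edge vectors: DH-1→DH-2 = (-1035, -511, 396.9), DH-1→DH-3 = (1697, 1862, -683.6).
Normal n = (DH-1→DH-2) × (DH-1→DH-3) = (-389708.2, -33986.7, -1060003).
So ∂z/∂E = −n_x/n_z = −0.36764820 and ∂z/∂N = −n_y/n_z = −0.03206283.
Intercept c from DH-1: 2058.9 + 165225.52 + 194918.24 = 362202.65.
At (450129, 6080362): z_contact = −165489.1 − 194953.6 + 362202.65 = 1759.9 ft.
Depth below ground = 1837 − 1759.9 = 77 ft.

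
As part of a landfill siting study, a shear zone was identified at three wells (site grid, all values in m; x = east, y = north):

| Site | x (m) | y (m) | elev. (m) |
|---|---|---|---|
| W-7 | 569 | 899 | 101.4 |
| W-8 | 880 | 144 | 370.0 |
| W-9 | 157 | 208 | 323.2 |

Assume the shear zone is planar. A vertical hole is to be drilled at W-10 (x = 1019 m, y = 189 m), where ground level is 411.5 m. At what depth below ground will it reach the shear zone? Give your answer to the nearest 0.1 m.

52.1 m

Two edge vectors: W-7→W-8 = (311, -755, 268.6), W-7→W-9 = (-412, -691, 221.8).
Normal n = (W-7→W-8) × (W-7→W-9) = (18143.6, -179643, -525961).
So ∂z/∂x = −n_x/n_z = 0.034496 and ∂z/∂y = −n_y/n_z = −0.341552.
Intercept c from W-7: 101.4 − 19.63 + 307.06 = 388.83.
At (1019, 189): z_contact = 35.15 − 64.55 + 388.83 = 359.43 m.
Depth below ground = 411.5 − 359.43 = 52.1 m.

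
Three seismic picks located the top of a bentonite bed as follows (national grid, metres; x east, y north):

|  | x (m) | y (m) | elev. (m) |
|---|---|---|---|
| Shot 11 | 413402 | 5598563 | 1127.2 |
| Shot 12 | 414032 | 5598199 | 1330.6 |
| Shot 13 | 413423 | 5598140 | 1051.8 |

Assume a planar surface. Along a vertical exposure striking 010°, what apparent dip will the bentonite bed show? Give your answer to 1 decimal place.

Two edge vectors: Shot 11→Shot 12 = (630, -364, 203.4), Shot 11→Shot 13 = (21, -423, -75.4).
Normal n = (Shot 11→Shot 12) × (Shot 11→Shot 13) = (113483.8, 51773.4, -258846).
So ∂z/∂x = −n_x/n_z = 0.43842 and ∂z/∂y = −n_y/n_z = 0.20002.
Unit vector along 010° is (sin 10°, cos 10°) = (0.1736, 0.9848).
Slope in that direction = a·(0.1736) + b·(0.9848) = 0.27311.
Apparent dip = arctan|0.27311| = 15.3° (true dip is 25.7°, so apparent ≤ true as expected).

15.3°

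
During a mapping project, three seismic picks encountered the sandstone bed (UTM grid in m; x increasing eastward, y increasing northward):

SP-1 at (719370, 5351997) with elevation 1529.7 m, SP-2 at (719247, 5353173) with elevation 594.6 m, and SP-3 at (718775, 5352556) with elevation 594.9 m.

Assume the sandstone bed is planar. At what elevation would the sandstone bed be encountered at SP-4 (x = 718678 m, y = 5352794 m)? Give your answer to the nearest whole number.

340 m

Two edge vectors: SP-1→SP-2 = (-123, 1176, -935.1), SP-1→SP-3 = (-595, 559, -934.8).
Normal n = (SP-1→SP-2) × (SP-1→SP-3) = (-576603.9, 441404.1, 630963).
So ∂z/∂x = −n_x/n_z = 0.91384740 and ∂z/∂y = −n_y/n_z = −0.69957208.
Intercept c from SP-1: 1529.7 − 657394.41 + 3744107.69 = 3088242.98.
At (718678, 5352794): z = 656762.0 − 3744665.2 + 3088242.98 = 339.8 m.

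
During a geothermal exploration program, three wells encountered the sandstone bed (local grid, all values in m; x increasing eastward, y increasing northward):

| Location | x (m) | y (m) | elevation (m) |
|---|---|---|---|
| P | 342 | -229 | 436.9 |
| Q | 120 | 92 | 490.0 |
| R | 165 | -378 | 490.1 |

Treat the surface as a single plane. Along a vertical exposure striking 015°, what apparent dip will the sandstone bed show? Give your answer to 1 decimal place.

5.6°

Let the plane be z = a·x + b·y + c.
Q−P: −222a + 321b = 53.1;  R−P: −177a − 149b = 53.2.
Solving gives a = −0.27798, b = −0.02683.
Unit vector along 015° is (sin 15°, cos 15°) = (0.2588, 0.9659).
Slope in that direction = a·(0.2588) + b·(0.9659) = −0.09786.
Apparent dip = arctan|0.09786| = 5.6° (true dip is 15.6°, so apparent ≤ true as expected).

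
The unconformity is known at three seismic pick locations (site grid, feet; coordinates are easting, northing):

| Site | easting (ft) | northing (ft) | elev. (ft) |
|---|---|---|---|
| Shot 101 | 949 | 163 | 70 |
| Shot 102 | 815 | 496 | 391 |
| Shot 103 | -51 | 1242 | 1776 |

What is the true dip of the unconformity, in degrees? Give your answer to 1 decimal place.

Let the plane be z = a·easting + b·northing + c.
Shot 102−Shot 101: −134a + 333b = 321;  Shot 103−Shot 101: −1000a + 1079b = 1706.
Solving gives a = −1.17687, b = 0.49039.
Gradient magnitude |∇z| = √(a² + b²) = √(1.38503 + 0.24048) = 1.27495.
True dip = arctan(1.27495) = 51.9°, dipping toward ESE (azimuth ≈ 113°).

51.9°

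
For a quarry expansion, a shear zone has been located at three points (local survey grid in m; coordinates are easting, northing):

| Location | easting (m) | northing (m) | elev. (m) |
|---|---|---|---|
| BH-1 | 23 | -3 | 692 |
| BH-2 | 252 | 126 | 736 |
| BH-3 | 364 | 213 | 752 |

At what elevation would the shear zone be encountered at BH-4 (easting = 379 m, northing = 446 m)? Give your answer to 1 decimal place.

703.0 m

Let the plane be z = a·easting + b·northing + c.
BH-2−BH-1: 229a + 129b = 44;  BH-3−BH-1: 341a + 216b = 60.
Solving gives a = 0.32219, b = −0.23087.
Then c = 692 − a·23 − b·-3 = 683.90.
At (379, 446): z = 122.1 − 103.0 + 683.90 = 703.0 m.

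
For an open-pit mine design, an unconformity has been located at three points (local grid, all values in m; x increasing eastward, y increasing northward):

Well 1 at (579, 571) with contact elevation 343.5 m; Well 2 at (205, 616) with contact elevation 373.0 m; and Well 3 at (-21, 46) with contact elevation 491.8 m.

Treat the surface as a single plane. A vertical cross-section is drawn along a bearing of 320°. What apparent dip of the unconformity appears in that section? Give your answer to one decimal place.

Let the plane be z = a·x + b·y + c.
Well 2−Well 1: −374a + 45b = 29.5;  Well 3−Well 1: −600a − 525b = 148.3.
Solving gives a = −0.09922, b = −0.16908.
Unit vector along 320° is (sin 320°, cos 320°) = (-0.6428, 0.7660).
Slope in that direction = a·(-0.6428) + b·(0.7660) = −0.06575.
Apparent dip = arctan|0.06575| = 3.8° (true dip is 11.1°, so apparent ≤ true as expected).

3.8°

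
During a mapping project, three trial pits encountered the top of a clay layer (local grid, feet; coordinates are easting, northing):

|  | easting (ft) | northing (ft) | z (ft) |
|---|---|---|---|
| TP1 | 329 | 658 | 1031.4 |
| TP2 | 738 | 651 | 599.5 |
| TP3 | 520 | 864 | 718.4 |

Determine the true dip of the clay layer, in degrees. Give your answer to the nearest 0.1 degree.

Let the plane be z = a·easting + b·northing + c.
TP2−TP1: 409a − 7b = −431.9;  TP3−TP1: 191a + 206b = −313.
Solving gives a = −1.06509, b = −0.53188.
Gradient magnitude |∇z| = √(a² + b²) = √(1.13442 + 0.28290) = 1.19051.
True dip = arctan(1.19051) = 50.0°, dipping toward ENE (azimuth ≈ 063°).

50.0°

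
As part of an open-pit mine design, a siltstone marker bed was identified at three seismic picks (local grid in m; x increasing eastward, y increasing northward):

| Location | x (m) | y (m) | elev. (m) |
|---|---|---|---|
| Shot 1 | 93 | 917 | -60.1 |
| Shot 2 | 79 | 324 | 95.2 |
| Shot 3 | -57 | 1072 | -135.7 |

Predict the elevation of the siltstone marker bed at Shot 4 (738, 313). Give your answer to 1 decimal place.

248.3 m

Two edge vectors: Shot 1→Shot 2 = (-14, -593, 155.3), Shot 1→Shot 3 = (-150, 155, -75.6).
Normal n = (Shot 1→Shot 2) × (Shot 1→Shot 3) = (20759.3, -24353.4, -91120).
So ∂z/∂x = −n_x/n_z = 0.227824 and ∂z/∂y = −n_y/n_z = −0.267267.
Intercept c from Shot 1: -60.1 − 21.19 + 245.08 = 163.80.
At (738, 313): z = 168.1 − 83.7 + 163.80 = 248.3 m.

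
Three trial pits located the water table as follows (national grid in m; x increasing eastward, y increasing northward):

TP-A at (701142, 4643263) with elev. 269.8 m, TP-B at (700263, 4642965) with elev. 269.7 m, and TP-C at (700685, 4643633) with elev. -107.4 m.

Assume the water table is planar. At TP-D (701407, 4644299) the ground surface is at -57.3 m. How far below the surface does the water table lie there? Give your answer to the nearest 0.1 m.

352.7 m

Two edge vectors: TP-A→TP-B = (-879, -298, -0.1), TP-A→TP-C = (-457, 370, -377.2).
Normal n = (TP-A→TP-B) × (TP-A→TP-C) = (112442.6, -331513.1, -461416).
So ∂z/∂x = −n_x/n_z = 0.243690292 and ∂z/∂y = −n_y/n_z = −0.718469017.
Intercept c from TP-A: 269.8 − 170861.50 + 3336040.60 = 3165448.90.
At (701407, 4644299): z_contact = 170926.08 − 3336784.94 + 3165448.90 = -409.96 m.
Depth below ground = -57.3 − (-409.96) = 352.7 m.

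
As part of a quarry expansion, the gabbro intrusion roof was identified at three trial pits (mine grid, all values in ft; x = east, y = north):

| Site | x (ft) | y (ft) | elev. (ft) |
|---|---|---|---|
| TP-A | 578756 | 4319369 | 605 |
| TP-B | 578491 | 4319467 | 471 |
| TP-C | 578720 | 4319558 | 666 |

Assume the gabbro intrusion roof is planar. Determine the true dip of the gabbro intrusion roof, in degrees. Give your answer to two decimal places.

Two edge vectors: TP-A→TP-B = (-265, 98, -134), TP-A→TP-C = (-36, 189, 61).
Normal n = (TP-A→TP-B) × (TP-A→TP-C) = (31304, 20989, -46557).
So ∂z/∂x = −n_x/n_z = 0.67238 and ∂z/∂y = −n_y/n_z = 0.45082.
Gradient magnitude |∇z| = √(a² + b²) = √(0.45209 + 0.20324) = 0.80953.
True dip = arctan(0.80953) = 38.99°, dipping toward SW (azimuth ≈ 236°).

38.99°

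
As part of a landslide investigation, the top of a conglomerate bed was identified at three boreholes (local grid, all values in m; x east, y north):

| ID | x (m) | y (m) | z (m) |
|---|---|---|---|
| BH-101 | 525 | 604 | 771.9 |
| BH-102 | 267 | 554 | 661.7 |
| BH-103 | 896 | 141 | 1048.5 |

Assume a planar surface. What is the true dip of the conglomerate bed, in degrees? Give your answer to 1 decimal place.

Two edge vectors: BH-101→BH-102 = (-258, -50, -110.2), BH-101→BH-103 = (371, -463, 276.6).
Normal n = (BH-101→BH-102) × (BH-101→BH-103) = (-64852.6, 30478.6, 138004).
So ∂z/∂x = −n_x/n_z = 0.46993 and ∂z/∂y = −n_y/n_z = −0.22085.
Gradient magnitude |∇z| = √(a² + b²) = √(0.22084 + 0.04878) = 0.51924.
True dip = arctan(0.51924) = 27.4°, dipping toward WNW (azimuth ≈ 295°).

27.4°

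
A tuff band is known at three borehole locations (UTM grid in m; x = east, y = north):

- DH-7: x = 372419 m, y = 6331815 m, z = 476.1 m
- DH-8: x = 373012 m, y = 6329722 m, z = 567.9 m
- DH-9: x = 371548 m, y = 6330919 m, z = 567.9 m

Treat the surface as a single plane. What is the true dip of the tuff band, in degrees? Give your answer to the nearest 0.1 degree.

4.2°

Let the plane be z = a·x + b·y + c.
DH-8−DH-7: 593a − 2093b = 91.8;  DH-9−DH-7: −871a − 896b = 91.8.
Solving gives a = −0.04667, b = −0.05708.
Gradient magnitude |∇z| = √(a² + b²) = √(0.00218 + 0.00326) = 0.07374.
True dip = arctan(0.07374) = 4.2°, dipping toward NE (azimuth ≈ 039°).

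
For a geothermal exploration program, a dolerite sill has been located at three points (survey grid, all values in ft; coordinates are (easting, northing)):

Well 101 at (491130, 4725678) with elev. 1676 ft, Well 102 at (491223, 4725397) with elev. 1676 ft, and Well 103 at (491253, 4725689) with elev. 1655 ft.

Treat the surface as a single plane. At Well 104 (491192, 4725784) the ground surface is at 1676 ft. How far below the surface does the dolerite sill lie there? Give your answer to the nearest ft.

16 ft

Let the plane be z = a·E + b·N + c.
Well 102−Well 101: 93a − 281b = 0;  Well 103−Well 101: 123a + 11b = −21.
Solving gives a = −0.16582364, b = −0.05488113.
Then c = 1676 − a·491130 − b·4725678 = 342467.53.
At (491192, 4725784): z_contact = −81451.2 − 259356.4 + 342467.53 = 1659.9 ft.
Depth below ground = 1676 − 1659.9 = 16 ft.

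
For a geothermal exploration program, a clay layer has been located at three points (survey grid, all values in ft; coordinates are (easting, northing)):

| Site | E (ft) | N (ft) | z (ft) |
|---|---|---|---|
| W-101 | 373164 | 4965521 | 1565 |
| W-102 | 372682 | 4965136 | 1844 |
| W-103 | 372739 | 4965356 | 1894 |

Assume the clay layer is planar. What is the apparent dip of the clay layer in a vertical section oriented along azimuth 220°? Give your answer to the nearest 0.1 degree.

14.1°

Two edge vectors: W-101→W-102 = (-482, -385, 279), W-101→W-103 = (-425, -165, 329).
Normal n = (W-101→W-102) × (W-101→W-103) = (-80630, 40003, -84095).
So ∂z/∂E = −n_x/n_z = −0.95880 and ∂z/∂N = −n_y/n_z = 0.47569.
Unit vector along 220° is (sin 220°, cos 220°) = (-0.6428, -0.7660).
Slope in that direction = a·(-0.6428) + b·(-0.7660) = 0.25190.
Apparent dip = arctan|0.25190| = 14.1° (true dip is 46.9°, so apparent ≤ true as expected).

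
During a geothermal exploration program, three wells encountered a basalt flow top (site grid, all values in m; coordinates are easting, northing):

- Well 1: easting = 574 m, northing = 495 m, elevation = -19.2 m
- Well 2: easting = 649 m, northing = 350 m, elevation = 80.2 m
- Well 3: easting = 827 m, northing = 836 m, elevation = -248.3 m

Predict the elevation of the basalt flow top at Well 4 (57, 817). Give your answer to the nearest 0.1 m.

Let the plane be z = a·easting + b·northing + c.
Well 2−Well 1: 75a − 145b = 99.4;  Well 3−Well 1: 253a + 341b = −229.1.
Solving gives a = 0.01086, b = −0.67990.
Then c = -19.2 − a·574 − b·495 = 311.12.
At (57, 817): z = 0.6 − 555.5 + 311.12 = -243.7 m.

-243.7 m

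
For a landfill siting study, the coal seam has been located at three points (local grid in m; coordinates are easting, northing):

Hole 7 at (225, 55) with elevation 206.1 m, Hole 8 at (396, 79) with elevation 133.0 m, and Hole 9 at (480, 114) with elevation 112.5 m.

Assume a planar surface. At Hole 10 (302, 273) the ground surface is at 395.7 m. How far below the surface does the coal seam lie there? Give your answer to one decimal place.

Let the plane be z = a·easting + b·northing + c.
Hole 8−Hole 7: 171a + 24b = −73.1;  Hole 9−Hole 7: 255a + 59b = −93.6.
Solving gives a = −0.52066, b = 0.66387.
Then c = 206.1 − a·225 − b·55 = 286.74.
At (302, 273): z_contact = −157.24 + 181.24 + 286.74 = 310.73 m.
Depth below ground = 395.7 − 310.73 = 85.0 m.

85.0 m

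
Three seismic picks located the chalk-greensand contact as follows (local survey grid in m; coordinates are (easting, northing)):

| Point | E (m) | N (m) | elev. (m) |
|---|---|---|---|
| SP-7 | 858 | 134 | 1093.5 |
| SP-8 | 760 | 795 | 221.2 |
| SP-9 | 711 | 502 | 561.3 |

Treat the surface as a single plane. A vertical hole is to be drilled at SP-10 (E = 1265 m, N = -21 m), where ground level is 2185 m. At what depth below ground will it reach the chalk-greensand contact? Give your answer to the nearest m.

694 m

Two edge vectors: SP-7→SP-8 = (-98, 661, -872.3), SP-7→SP-9 = (-147, 368, -532.2).
Normal n = (SP-7→SP-8) × (SP-7→SP-9) = (-30777.8, 76072.5, 61103).
So ∂z/∂E = −n_x/n_z = 0.50370 and ∂z/∂N = −n_y/n_z = −1.24499.
Intercept c from SP-7: 1093.5 − 432.18 + 166.83 = 828.15.
At (1265, -21): z_contact = 637.2 + 26.1 + 828.15 = 1491.5 m.
Depth below ground = 2185 − 1491.5 = 694 m.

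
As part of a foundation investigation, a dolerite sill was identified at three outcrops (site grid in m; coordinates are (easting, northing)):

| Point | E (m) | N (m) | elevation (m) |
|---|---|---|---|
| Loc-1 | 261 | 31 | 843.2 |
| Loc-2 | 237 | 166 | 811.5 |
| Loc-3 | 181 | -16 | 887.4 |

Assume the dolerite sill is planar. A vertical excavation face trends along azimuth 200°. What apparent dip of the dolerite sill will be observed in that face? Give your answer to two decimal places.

22.38°

Let the plane be z = a·E + b·N + c.
Loc-2−Loc-1: −24a + 135b = −31.7;  Loc-3−Loc-1: −80a − 47b = 44.2.
Solving gives a = −0.37534, b = −0.30154.
Unit vector along 200° is (sin 200°, cos 200°) = (-0.3420, -0.9397).
Slope in that direction = a·(-0.3420) + b·(-0.9397) = 0.41173.
Apparent dip = arctan|0.41173| = 22.38° (true dip is 25.7°, so apparent ≤ true as expected).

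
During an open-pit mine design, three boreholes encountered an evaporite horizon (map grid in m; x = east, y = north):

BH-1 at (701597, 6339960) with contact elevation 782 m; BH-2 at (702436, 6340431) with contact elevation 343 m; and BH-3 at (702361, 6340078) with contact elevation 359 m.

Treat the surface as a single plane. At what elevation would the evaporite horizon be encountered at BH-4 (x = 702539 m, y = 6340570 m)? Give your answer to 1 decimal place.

295.2 m

Let the plane be z = a·x + b·y + c.
BH-2−BH-1: 839a + 471b = −439;  BH-3−BH-1: 764a + 118b = −423.
Solving gives a = −0.565211891, b = 0.074761733.
Then c = 782 − a·701597 − b·6339960 = −76653.43.
At (702539, 6340570): z = −397083.4 + 474032.0 − 76653.43 = 295.2 m.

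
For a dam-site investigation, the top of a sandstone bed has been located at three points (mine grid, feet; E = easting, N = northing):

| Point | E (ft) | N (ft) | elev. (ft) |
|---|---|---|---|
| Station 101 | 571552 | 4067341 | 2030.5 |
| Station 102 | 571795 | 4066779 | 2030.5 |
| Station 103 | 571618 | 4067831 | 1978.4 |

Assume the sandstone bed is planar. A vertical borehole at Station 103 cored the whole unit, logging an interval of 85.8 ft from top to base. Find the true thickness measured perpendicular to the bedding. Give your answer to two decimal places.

Two edge vectors: Station 101→Station 102 = (243, -562, 0), Station 101→Station 103 = (66, 490, -52.1).
Normal n = (Station 101→Station 102) × (Station 101→Station 103) = (29280.2, 12660.3, 156162).
So ∂z/∂E = −n_x/n_z = −0.18750 and ∂z/∂N = −n_y/n_z = −0.08107.
|∇z| = √(a²+b²) = 0.20428, so dip δ = arctan(0.20428) = 11.55°.
True thickness = vertical thickness × cos δ = 85.8 × cos 11.55° = 84.06 ft.

84.06 ft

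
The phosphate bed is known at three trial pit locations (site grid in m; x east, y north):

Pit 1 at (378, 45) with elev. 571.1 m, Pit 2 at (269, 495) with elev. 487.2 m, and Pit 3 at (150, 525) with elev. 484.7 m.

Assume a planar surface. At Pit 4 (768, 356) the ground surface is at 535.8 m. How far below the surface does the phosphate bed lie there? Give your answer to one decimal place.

35.6 m

Let the plane be z = a·x + b·y + c.
Pit 2−Pit 1: −109a + 450b = −83.9;  Pit 3−Pit 1: −228a + 480b = −86.4.
Solving gives a = −0.02768, b = −0.19315.
Then c = 571.1 − a·378 − b·45 = 590.26.
At (768, 356): z_contact = −21.26 − 68.76 + 590.26 = 500.23 m.
Depth below ground = 535.8 − 500.23 = 35.6 m.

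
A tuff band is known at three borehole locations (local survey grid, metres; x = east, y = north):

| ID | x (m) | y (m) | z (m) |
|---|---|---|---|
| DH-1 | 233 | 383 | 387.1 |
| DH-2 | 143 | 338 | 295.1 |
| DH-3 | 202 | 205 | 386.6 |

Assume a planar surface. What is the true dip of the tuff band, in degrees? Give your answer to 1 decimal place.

48.6°

Two edge vectors: DH-1→DH-2 = (-90, -45, -92), DH-1→DH-3 = (-31, -178, -0.5).
Normal n = (DH-1→DH-2) × (DH-1→DH-3) = (-16353.5, 2807, 14625).
So ∂z/∂x = −n_x/n_z = 1.11819 and ∂z/∂y = −n_y/n_z = −0.19193.
Gradient magnitude |∇z| = √(a² + b²) = √(1.25034 + 0.03684) = 1.13454.
True dip = arctan(1.13454) = 48.6°, dipping toward W (azimuth ≈ 280°).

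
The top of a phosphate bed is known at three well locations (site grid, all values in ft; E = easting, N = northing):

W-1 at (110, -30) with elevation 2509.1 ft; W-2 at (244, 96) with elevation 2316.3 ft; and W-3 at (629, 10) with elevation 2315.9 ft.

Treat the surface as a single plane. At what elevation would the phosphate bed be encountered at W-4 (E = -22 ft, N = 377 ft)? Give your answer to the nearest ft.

2043 ft

Two edge vectors: W-1→W-2 = (134, 126, -192.8), W-1→W-3 = (519, 40, -193.2).
Normal n = (W-1→W-2) × (W-1→W-3) = (-16631.2, -74174.4, -60034).
So ∂z/∂E = −n_x/n_z = −0.27703 and ∂z/∂N = −n_y/n_z = −1.23554.
Intercept c from W-1: 2509.1 + 30.47 − 37.07 = 2502.51.
At (-22, 377): z = 6.1 − 465.8 + 2502.51 = 2042.8 ft.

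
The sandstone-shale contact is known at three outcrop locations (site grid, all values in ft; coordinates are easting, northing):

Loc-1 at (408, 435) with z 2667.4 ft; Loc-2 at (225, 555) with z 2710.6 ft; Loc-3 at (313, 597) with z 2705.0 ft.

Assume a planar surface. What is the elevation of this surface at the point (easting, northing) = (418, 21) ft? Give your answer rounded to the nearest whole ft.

Two edge vectors: Loc-1→Loc-2 = (-183, 120, 43.2), Loc-1→Loc-3 = (-95, 162, 37.6).
Normal n = (Loc-1→Loc-2) × (Loc-1→Loc-3) = (-2486.4, 2776.8, -18246).
So ∂z/∂easting = −n_x/n_z = −0.13627 and ∂z/∂northing = −n_y/n_z = 0.15219.
Intercept c from Loc-1: 2667.4 + 55.60 − 66.20 = 2656.80.
At (418, 21): z = −57.0 + 3.2 + 2656.80 = 2603.0 ft.

2603 ft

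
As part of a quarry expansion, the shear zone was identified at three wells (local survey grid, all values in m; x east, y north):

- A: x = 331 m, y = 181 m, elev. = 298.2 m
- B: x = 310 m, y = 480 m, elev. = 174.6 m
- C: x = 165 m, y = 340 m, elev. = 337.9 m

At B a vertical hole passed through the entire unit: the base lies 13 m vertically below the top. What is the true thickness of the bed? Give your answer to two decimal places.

Let the plane be z = a·x + b·y + c.
B−A: −21a + 299b = −123.6;  C−A: −166a + 159b = 39.7.
Solving gives a = −0.68091, b = −0.46120.
|∇z| = √(a²+b²) = 0.82240, so dip δ = arctan(0.82240) = 39.43°.
True thickness = vertical thickness × cos δ = 13 × cos 39.43° = 10.04 m.

10.04 m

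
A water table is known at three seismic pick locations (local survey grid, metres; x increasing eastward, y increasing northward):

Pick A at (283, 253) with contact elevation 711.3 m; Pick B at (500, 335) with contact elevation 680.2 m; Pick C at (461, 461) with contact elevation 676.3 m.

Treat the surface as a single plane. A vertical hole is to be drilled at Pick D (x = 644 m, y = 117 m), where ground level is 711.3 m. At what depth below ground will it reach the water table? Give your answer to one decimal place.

33.4 m

Two edge vectors: Pick A→Pick B = (217, 82, -31.1), Pick A→Pick C = (178, 208, -35).
Normal n = (Pick A→Pick B) × (Pick A→Pick C) = (3598.8, 2059.2, 30540).
So ∂z/∂x = −n_x/n_z = −0.11784 and ∂z/∂y = −n_y/n_z = −0.06743.
Intercept c from Pick A: 711.3 + 33.35 + 17.06 = 761.71.
At (644, 117): z_contact = −75.89 − 7.89 + 761.71 = 677.93 m.
Depth below ground = 711.3 − 677.93 = 33.4 m.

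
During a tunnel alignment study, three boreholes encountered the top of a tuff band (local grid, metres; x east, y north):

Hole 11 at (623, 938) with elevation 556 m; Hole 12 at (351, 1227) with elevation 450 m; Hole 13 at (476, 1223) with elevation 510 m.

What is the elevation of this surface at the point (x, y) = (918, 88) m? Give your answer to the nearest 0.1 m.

623.9 m

Let the plane be z = a·x + b·y + c.
Hole 12−Hole 11: −272a + 289b = −106;  Hole 13−Hole 11: −147a + 285b = −46.
Solving gives a = 0.482804, b = 0.087622.
Then c = 556 − a·623 − b·938 = 173.02.
At (918, 88): z = 443.2 + 7.7 + 173.02 = 623.9 m.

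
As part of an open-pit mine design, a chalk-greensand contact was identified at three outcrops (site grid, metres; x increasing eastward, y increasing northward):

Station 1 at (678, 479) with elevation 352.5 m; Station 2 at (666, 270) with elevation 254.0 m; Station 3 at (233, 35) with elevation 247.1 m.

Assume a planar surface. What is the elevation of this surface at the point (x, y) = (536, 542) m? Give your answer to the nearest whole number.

Two edge vectors: Station 1→Station 2 = (-12, -209, -98.5), Station 1→Station 3 = (-445, -444, -105.4).
Normal n = (Station 1→Station 2) × (Station 1→Station 3) = (-21705.4, 42567.7, -87677).
So ∂z/∂x = −n_x/n_z = −0.24756 and ∂z/∂y = −n_y/n_z = 0.48551.
Intercept c from Station 1: 352.5 + 167.85 − 232.56 = 287.79.
At (536, 542): z = −132.7 + 263.1 + 287.79 = 418.2 m.

418 m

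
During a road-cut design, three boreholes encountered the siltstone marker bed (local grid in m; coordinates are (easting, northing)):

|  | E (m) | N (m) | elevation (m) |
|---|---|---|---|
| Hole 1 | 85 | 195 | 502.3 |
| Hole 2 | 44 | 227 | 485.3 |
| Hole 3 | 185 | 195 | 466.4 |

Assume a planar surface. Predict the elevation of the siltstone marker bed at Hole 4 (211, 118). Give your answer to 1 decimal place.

Two edge vectors: Hole 1→Hole 2 = (-41, 32, -17), Hole 1→Hole 3 = (100, 0, -35.9).
Normal n = (Hole 1→Hole 2) × (Hole 1→Hole 3) = (-1148.8, -3171.9, -3200).
So ∂z/∂E = −n_x/n_z = −0.35900 and ∂z/∂N = −n_y/n_z = −0.99122.
Intercept c from Hole 1: 502.3 + 30.52 + 193.29 = 726.10.
At (211, 118): z = −75.7 − 117.0 + 726.10 = 533.4 m.

533.4 m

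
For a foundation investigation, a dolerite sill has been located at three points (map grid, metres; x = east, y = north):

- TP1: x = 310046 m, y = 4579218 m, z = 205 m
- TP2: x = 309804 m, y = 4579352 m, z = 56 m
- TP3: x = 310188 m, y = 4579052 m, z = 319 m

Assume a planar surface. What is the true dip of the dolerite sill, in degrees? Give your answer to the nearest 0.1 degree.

Two edge vectors: TP1→TP2 = (-242, 134, -149), TP1→TP3 = (142, -166, 114).
Normal n = (TP1→TP2) × (TP1→TP3) = (-9458, 6430, 21144).
So ∂z/∂x = −n_x/n_z = 0.44731 and ∂z/∂y = −n_y/n_z = −0.30411.
Gradient magnitude |∇z| = √(a² + b²) = √(0.20009 + 0.09248) = 0.54090.
True dip = arctan(0.54090) = 28.4°, dipping toward NW (azimuth ≈ 304°).

28.4°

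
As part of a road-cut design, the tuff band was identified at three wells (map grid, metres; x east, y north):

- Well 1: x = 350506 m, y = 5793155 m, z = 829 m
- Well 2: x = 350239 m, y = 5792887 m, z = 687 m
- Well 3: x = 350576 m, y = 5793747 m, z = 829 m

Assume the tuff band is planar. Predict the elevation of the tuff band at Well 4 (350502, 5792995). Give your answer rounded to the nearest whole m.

Let the plane be z = a·x + b·y + c.
Well 2−Well 1: −267a − 268b = −142;  Well 3−Well 1: 70a + 592b = 0.
Solving gives a = 0.60345719, b = −0.07135473.
Then c = 829 − a·350506 − b·5793155 = 202682.67.
At (350502, 5792995): z = 211513.0 − 413357.6 + 202682.67 = 838.0 m.

838 m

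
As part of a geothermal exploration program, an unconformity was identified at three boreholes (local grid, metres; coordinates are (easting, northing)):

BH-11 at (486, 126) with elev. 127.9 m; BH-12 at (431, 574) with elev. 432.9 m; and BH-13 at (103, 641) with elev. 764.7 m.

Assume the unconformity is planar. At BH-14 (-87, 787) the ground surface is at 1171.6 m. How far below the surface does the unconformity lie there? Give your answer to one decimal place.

153.5 m

Two edge vectors: BH-11→BH-12 = (-55, 448, 305), BH-11→BH-13 = (-383, 515, 636.8).
Normal n = (BH-11→BH-12) × (BH-11→BH-13) = (128211.4, -81791, 143259).
So ∂z/∂E = −n_x/n_z = −0.89496 and ∂z/∂N = −n_y/n_z = 0.57093.
Intercept c from BH-11: 127.9 + 434.95 − 71.94 = 490.91.
At (-87, 787): z_contact = 77.86 + 449.32 + 490.91 = 1018.10 m.
Depth below ground = 1171.6 − 1018.10 = 153.5 m.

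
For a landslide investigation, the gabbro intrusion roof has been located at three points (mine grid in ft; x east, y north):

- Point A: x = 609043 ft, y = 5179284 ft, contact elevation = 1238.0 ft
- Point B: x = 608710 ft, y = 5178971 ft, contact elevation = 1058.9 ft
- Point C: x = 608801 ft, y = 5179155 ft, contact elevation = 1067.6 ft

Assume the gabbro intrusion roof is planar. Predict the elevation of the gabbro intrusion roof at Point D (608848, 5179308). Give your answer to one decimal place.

Let the plane be z = a·x + b·y + c.
Point B−Point A: −333a − 313b = −179.1;  Point C−Point A: −242a − 129b = −170.4.
Solving gives a = 0.921995181, b = −0.408704139.
Then c = 1238 − a·609043 − b·5179284 = 1556498.09.
At (608848, 5179308): z = 561354.9 − 2116804.6 + 1556498.09 = 1048.4 ft.

1048.4 ft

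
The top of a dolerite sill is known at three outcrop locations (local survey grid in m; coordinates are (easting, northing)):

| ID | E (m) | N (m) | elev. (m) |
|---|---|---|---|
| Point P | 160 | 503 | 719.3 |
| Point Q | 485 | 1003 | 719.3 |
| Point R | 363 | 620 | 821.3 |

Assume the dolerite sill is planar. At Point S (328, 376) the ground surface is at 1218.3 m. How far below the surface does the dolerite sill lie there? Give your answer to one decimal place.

297.7 m

Two edge vectors: Point P→Point Q = (325, 500, 0), Point P→Point R = (203, 117, 102).
Normal n = (Point P→Point Q) × (Point P→Point R) = (51000, -33150, -63475).
So ∂z/∂E = −n_x/n_z = 0.803466 and ∂z/∂N = −n_y/n_z = −0.522253.
Intercept c from Point P: 719.3 − 128.55 + 262.69 = 853.44.
At (328, 376): z_contact = 263.54 − 196.37 + 853.44 = 920.61 m.
Depth below ground = 1218.3 − 920.61 = 297.7 m.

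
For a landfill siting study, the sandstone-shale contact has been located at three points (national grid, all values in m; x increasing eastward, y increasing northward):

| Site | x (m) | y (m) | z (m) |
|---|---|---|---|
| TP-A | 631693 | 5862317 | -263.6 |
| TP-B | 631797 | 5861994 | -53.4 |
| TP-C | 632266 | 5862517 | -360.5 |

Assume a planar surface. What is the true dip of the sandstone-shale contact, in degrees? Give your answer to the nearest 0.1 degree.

32.5°

Two edge vectors: TP-A→TP-B = (104, -323, 210.2), TP-A→TP-C = (573, 200, -96.9).
Normal n = (TP-A→TP-B) × (TP-A→TP-C) = (-10741.3, 130522.2, 205879).
So ∂z/∂x = −n_x/n_z = 0.05217 and ∂z/∂y = −n_y/n_z = −0.63398.
Gradient magnitude |∇z| = √(a² + b²) = √(0.00272 + 0.40192) = 0.63612.
True dip = arctan(0.63612) = 32.5°, dipping toward N (azimuth ≈ 355°).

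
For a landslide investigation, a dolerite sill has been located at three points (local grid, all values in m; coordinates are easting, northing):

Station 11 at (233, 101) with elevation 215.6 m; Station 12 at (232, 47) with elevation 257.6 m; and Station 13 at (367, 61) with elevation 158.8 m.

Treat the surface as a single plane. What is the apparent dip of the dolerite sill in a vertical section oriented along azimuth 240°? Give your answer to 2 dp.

Two edge vectors: Station 11→Station 12 = (-1, -54, 42), Station 11→Station 13 = (134, -40, -56.8).
Normal n = (Station 11→Station 12) × (Station 11→Station 13) = (4747.2, 5571.2, 7276).
So ∂z/∂easting = −n_x/n_z = −0.65245 and ∂z/∂northing = −n_y/n_z = −0.76570.
Unit vector along 240° is (sin 240°, cos 240°) = (-0.8660, -0.5000).
Slope in that direction = a·(-0.8660) + b·(-0.5000) = 0.94788.
Apparent dip = arctan|0.94788| = 43.47° (true dip is 45.2°, so apparent ≤ true as expected).

43.47°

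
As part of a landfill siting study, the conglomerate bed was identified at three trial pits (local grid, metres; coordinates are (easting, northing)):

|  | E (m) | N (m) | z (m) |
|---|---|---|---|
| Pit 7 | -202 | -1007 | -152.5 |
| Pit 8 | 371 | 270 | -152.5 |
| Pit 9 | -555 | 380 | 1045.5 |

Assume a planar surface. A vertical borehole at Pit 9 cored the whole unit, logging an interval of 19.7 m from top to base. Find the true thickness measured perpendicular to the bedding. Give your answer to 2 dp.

Two edge vectors: Pit 7→Pit 8 = (573, 1277, 0), Pit 7→Pit 9 = (-353, 1387, 1198).
Normal n = (Pit 7→Pit 8) × (Pit 7→Pit 9) = (1529846, -686454, 1245532).
So ∂z/∂E = −n_x/n_z = −1.22827 and ∂z/∂N = −n_y/n_z = 0.55113.
|∇z| = √(a²+b²) = 1.34625, so dip δ = arctan(1.34625) = 53.39°.
True thickness = vertical thickness × cos δ = 19.7 × cos 53.39° = 11.75 m.

11.75 m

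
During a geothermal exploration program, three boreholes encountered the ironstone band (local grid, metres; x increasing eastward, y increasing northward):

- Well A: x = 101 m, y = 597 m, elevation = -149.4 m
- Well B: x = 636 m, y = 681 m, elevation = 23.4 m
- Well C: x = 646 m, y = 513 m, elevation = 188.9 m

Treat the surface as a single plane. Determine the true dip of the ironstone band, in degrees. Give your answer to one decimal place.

46.9°

Let the plane be z = a·x + b·y + c.
Well B−Well A: 535a + 84b = 172.8;  Well C−Well A: 545a − 84b = 338.3.
Solving gives a = 0.47324, b = −0.95695.
Gradient magnitude |∇z| = √(a² + b²) = √(0.22396 + 0.91575) = 1.06757.
True dip = arctan(1.06757) = 46.9°, dipping toward NNW (azimuth ≈ 334°).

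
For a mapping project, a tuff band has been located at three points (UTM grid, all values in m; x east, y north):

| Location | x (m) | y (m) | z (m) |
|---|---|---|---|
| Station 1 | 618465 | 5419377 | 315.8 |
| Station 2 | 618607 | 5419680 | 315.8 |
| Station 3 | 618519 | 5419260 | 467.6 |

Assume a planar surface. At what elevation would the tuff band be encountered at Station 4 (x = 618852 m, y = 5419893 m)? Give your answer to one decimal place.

518.3 m

Let the plane be z = a·x + b·y + c.
Station 2−Station 1: 142a + 303b = 0;  Station 3−Station 1: 54a − 117b = 151.8.
Solving gives a = 1.394814410, b = −0.653675400.
Then c = 315.8 − a·618465 − b·5419377 = 2680185.34.
At (618852, 5419893): z = 863183.7 − 3542850.7 + 2680185.34 = 518.3 m.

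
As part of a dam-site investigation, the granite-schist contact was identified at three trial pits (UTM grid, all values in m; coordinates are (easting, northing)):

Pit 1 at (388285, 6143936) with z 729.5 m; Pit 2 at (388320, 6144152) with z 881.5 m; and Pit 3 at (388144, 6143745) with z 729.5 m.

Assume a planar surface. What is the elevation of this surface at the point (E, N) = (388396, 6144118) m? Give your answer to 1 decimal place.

758.0 m

Let the plane be z = a·E + b·N + c.
Pit 2−Pit 1: 35a + 216b = 152;  Pit 3−Pit 1: −141a − 191b = 0.
Solving gives a = −1.221320096, b = 0.901602793.
Then c = 729.5 − a·388285 − b·6143936 = −5064440.09.
At (388396, 6144118): z = −474355.8 + 5539554.0 − 5064440.09 = 758.0 m.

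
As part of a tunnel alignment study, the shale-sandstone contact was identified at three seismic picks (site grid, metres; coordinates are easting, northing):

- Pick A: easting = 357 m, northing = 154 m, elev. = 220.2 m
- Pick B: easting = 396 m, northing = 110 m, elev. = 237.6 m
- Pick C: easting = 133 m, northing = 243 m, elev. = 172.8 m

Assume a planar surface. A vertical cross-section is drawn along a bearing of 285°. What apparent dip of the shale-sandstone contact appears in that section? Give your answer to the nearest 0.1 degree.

Let the plane be z = a·easting + b·northing + c.
Pick B−Pick A: 39a − 44b = 17.4;  Pick C−Pick A: −224a + 89b = −47.4.
Solving gives a = 0.08410, b = −0.32091.
Unit vector along 285° is (sin 285°, cos 285°) = (-0.9659, 0.2588).
Slope in that direction = a·(-0.9659) + b·(0.2588) = −0.16429.
Apparent dip = arctan|0.16429| = 9.3° (true dip is 18.4°, so apparent ≤ true as expected).

9.3°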